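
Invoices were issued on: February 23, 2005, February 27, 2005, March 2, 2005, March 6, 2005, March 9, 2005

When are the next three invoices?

March 13, 2005; March 16, 2005; March 20, 2005

Every event lands on a Wednesday or Sunday (gaps cycle 4, 3, 4, 3).
So the schedule is: every Wednesday and Sunday.
The following Sunday is March 13, 2005.
Next Wednesday: March 16, 2005.
Next Sunday: March 20, 2005.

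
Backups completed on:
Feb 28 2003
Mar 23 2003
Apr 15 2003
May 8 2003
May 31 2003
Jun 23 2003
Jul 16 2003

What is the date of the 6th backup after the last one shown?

Gaps between consecutive events: 23, 23, 23, 23, 23, 23 days — a constant 23-day interval.
Jul 16 2003 + 23 days = Aug 8 2003.
Aug 8 2003 + 23 days = Aug 31 2003.
Aug 31 2003 + 23 days = Sep 23 2003.
Sep 23 2003 + 23 days = Oct 16 2003.
Oct 16 2003 + 23 days = Nov 8 2003.
Nov 8 2003 + 23 days = Dec 1 2003.

Dec 1 2003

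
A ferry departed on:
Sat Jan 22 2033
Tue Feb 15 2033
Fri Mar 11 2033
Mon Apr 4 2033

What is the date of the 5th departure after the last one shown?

Tue Aug 2 2033

The spacing is 24, 24, 24 days — always 24 days.
Mon Apr 4 2033 + 24 days = Thu Apr 28 2033.
Thu Apr 28 2033 + 24 days = Sun May 22 2033.
Sun May 22 2033 + 24 days = Wed Jun 15 2033.
Wed Jun 15 2033 + 24 days = Sat Jul 9 2033.
Sat Jul 9 2033 + 24 days = Tue Aug 2 2033.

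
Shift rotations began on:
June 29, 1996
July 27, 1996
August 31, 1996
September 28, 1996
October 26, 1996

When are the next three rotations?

November 30, 1996; December 28, 1996; January 25, 1997

Every date is a Saturday; gaps 28, 35, 28, 28 days.
Each is the last Saturday of its month (at least one falls on the 29th or later, ruling out '4th Saturday').
November 1996 ends with Saturday November 30, 1996.
Last Saturday of December 1996: December 28, 1996.
January 1997 ends with Saturday January 25, 1997.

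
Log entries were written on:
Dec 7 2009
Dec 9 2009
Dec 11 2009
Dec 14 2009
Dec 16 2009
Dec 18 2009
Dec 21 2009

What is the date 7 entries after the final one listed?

Jan 6 2010

Every event lands on a Monday or Wednesday or Friday (gaps cycle 2, 2, 3, 2, 2, 3).
So the schedule is: every Monday, Wednesday and Friday.
The following Wednesday is Dec 23 2009.
The following Friday is Dec 25 2009.
The following Monday is Dec 28 2009.
Next Wednesday: Dec 30 2009.
Next Friday: Jan 1 2010.
Next Monday: Jan 4 2010.
The following Wednesday is Jan 6 2010.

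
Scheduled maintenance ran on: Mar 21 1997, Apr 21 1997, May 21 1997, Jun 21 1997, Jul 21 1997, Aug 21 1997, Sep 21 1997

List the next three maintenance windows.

Gaps: 31, 30, 31, 30, 31, 31 days — not constant. Every event is on the 21st of the month.
Pattern: the 21st of each month.
Next: October 1997 → Oct 21 1997.
November 1997: Nov 21 1997.
December 1997: Dec 21 1997.

Oct 21 1997, Nov 21 1997, Dec 21 1997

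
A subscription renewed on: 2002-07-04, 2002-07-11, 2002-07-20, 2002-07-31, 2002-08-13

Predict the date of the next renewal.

2002-08-28

The spacing grows by 2 each time: 7, 9, 11, 13 days.
Next gap: 15 days. 2002-08-13 + 15 days = 2002-08-28.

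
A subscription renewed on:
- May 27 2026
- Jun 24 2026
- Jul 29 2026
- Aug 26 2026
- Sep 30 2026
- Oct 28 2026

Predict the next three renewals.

Nov 25 2026, Dec 30 2026, Jan 27 2027

Every date is a Wednesday; gaps 28, 35, 28, 35, 28 days.
Each is the last Wednesday of its month (at least one falls on the 29th or later, ruling out '4th Wednesday').
Last Wednesday of November 2026: Nov 25 2026.
Last Wednesday of December 2026: Dec 30 2026.
Last Wednesday of January 2027: Jan 27 2027.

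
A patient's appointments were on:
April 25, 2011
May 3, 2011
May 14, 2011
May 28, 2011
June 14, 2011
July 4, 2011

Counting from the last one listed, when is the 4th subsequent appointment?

October 22, 2011

Intervals are 8, 11, 14, 17, 20 days — an arithmetic progression with common difference 3.
Next gap: 23 days. July 4, 2011 + 23 days = July 27, 2011.
Next gap: 26 days. July 27, 2011 + 26 days = August 22, 2011.
Next gap: 29 days. August 22, 2011 + 29 days = September 20, 2011.
Next gap: 32 days. September 20, 2011 + 32 days = October 22, 2011.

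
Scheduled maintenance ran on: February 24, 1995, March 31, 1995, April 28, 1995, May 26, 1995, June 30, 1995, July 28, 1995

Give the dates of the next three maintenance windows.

These are Fridays with 35, 28, 28, 35, 28-day gaps.
Each is the final Friday of its month — March 31, 1995 is past the 28th, so '4th Friday' doesn't fit.
Last Friday of August 1995: August 25, 1995.
Last Friday of September 1995: September 29, 1995.
Last Friday of October 1995: October 27, 1995.

August 25, 1995; September 29, 1995; October 27, 1995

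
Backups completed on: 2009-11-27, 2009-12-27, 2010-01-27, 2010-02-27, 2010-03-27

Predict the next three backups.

Each date is the 27th; the gaps (30, 31, 31, 28) track the month lengths.
The rule is the 27th of each month.
Next: April 2010 → 2010-04-27.
Next: May 2010 → 2010-05-27.
June 2010: 2010-06-27.

2010-04-27, 2010-05-27, 2010-06-27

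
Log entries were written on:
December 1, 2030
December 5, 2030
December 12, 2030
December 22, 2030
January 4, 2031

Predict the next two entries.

Gaps: 4, 7, 10, 13 days — each gap is 3 larger than the previous one.
Next gap: 16 days. January 4, 2031 + 16 days = January 20, 2031.
Next gap: 19 days. January 20, 2031 + 19 days = February 8, 2031.

January 20, 2031; February 8, 2031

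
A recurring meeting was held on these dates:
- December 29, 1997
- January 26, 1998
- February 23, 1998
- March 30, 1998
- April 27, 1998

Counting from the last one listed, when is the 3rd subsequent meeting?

July 27, 1998

These are Mondays with 28, 28, 35, 28-day gaps.
Each is the final Monday of its month — December 29, 1997 is past the 28th, so '4th Monday' doesn't fit.
Last Monday of May 1998: May 25, 1998.
Last Monday of June 1998: June 29, 1998.
July 1998 ends with Monday July 27, 1998.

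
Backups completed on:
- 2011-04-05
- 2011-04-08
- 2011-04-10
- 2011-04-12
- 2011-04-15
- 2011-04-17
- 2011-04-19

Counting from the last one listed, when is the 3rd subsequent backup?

Gaps: 3, 2, 2, 3, 2, 2 days — not constant, but cyclic with period 3.
The events fall on every Tuesday, Friday and Sunday.
The following Friday is 2011-04-22.
Next Sunday: 2011-04-24.
The following Tuesday is 2011-04-26.

2011-04-26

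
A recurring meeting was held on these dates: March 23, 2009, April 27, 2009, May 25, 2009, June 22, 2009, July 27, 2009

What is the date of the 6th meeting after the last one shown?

These are Mondays at 28- or 35-day spacing (35, 28, 28, 35).
The pattern: 4th Monday of the month.
4th Monday of August 2009: August 24, 2009.
4th Monday of September 2009: September 28, 2009.
October 2009 — 4th Monday is October 26, 2009.
4th Monday of November 2009: November 23, 2009.
December 2009 — 4th Monday is December 28, 2009.
4th Monday of January 2010: January 25, 2010.

January 25, 2010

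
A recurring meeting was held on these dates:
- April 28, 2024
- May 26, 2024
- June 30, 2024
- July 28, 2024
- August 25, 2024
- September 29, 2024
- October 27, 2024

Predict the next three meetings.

November 24, 2024; December 29, 2024; January 26, 2025

Every date is a Sunday; gaps 28, 35, 28, 28, 35, 28 days.
Each is the last Sunday of its month (at least one falls on the 29th or later, ruling out '4th Sunday').
Last Sunday of November 2024: November 24, 2024.
December 2024 ends with Sunday December 29, 2024.
January 2025 ends with Sunday January 26, 2025.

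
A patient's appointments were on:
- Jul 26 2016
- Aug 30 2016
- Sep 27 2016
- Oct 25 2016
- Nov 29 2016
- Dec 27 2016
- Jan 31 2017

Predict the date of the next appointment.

Feb 28 2017

These are Tuesdays with 35, 28, 28, 35, 28, 35-day gaps.
Each is the final Tuesday of its month — Aug 30 2016 is past the 28th, so '4th Tuesday' doesn't fit.
February 2017 ends with Tuesday Feb 28 2017.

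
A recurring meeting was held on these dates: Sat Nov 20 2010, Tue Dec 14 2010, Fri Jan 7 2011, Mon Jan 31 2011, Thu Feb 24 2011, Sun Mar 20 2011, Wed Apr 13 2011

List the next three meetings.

The spacing is 24, 24, 24, 24, 24, 24 days — always 24 days.
Wed Apr 13 2011 + 24 days = Sat May 7 2011.
Sat May 7 2011 + 24 days = Tue May 31 2011.
Tue May 31 2011 + 24 days = Fri Jun 24 2011.

Sat May 7 2011, Tue May 31 2011, Fri Jun 24 2011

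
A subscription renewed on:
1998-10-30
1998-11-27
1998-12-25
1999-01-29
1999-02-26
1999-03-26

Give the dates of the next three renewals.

1999-04-30, 1999-05-28, 1999-06-25

Every date is a Friday; gaps 28, 28, 35, 28, 28 days.
Each is the last Friday of its month (at least one falls on the 29th or later, ruling out '4th Friday').
April 1999 ends with Friday 1999-04-30.
Last Friday of May 1999: 1999-05-28.
June 1999 ends with Friday 1999-06-25.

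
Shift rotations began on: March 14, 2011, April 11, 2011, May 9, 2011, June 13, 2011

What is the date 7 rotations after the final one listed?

These are Mondays at 28- or 35-day spacing (28, 28, 35).
The pattern: 2nd Monday of the month.
2nd Monday of July 2011: July 11, 2011.
2nd Monday of August 2011: August 8, 2011.
September 2011 — 2nd Monday is September 12, 2011.
October 2011 — 2nd Monday is October 10, 2011.
2nd Monday of November 2011: November 14, 2011.
December 2011 — 2nd Monday is December 12, 2011.
January 2012 — 2nd Monday is January 9, 2012.

January 9, 2012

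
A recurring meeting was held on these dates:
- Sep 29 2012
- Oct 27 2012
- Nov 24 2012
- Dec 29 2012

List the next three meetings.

All Saturdays; the gaps (28, 28, 35) vary with month length.
This is the last Saturday of each month.
January 2013 ends with Saturday Jan 26 2013.
February 2013 ends with Saturday Feb 23 2013.
March 2013 ends with Saturday Mar 30 2013.

Jan 26 2013, Feb 23 2013, Mar 30 2013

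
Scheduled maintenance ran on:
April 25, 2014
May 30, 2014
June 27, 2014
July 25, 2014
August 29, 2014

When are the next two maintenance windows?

September 26, 2014; October 31, 2014

These are Fridays with 35, 28, 28, 35-day gaps.
Each is the final Friday of its month — May 30, 2014 is past the 28th, so '4th Friday' doesn't fit.
Last Friday of September 2014: September 26, 2014.
October 2014 ends with Friday October 31, 2014.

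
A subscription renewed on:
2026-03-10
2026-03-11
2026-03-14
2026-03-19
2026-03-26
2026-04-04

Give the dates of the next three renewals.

2026-04-15, 2026-04-28, 2026-05-13

The spacing grows by 2 each time: 1, 3, 5, 7, 9 days.
Next gap: 11 days. 2026-04-04 + 11 days = 2026-04-15.
Next gap: 13 days. 2026-04-15 + 13 days = 2026-04-28.
Next gap: 15 days. 2026-04-28 + 15 days = 2026-05-13.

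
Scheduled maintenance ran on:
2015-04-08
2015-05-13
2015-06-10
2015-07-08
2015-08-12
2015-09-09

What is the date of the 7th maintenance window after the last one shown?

Gaps: 35, 28, 28, 35, 28 days — a mix of 28 and 35. Every date is a Wednesday.
Each is the 2nd Wednesday of its month.
October 2015 — 2nd Wednesday is 2015-10-14.
2nd Wednesday of November 2015: 2015-11-11.
December 2015 — 2nd Wednesday is 2015-12-09.
January 2016 — 2nd Wednesday is 2016-01-13.
2nd Wednesday of February 2016: 2016-02-10.
March 2016 — 2nd Wednesday is 2016-03-09.
April 2016 — 2nd Wednesday is 2016-04-13.

2016-04-13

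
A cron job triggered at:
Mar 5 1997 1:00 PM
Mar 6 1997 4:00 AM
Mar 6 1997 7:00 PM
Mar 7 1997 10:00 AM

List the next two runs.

Gaps: 15, 15, 15 hours — each event is 15 hours after the previous one.
Mar 7 1997 10:00 AM + 15 h = Mar 8 1997 1:00 AM.
Mar 8 1997 1:00 AM + 15 h = Mar 8 1997 4:00 PM.

Mar 8 1997 1:00 AM, Mar 8 1997 4:00 PM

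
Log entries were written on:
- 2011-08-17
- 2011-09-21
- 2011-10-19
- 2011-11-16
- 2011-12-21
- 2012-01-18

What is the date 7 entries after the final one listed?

2012-08-15

All dates are Wednesdays, 35, 28, 28, 35, 28 days apart.
Specifically, the 3rd Wednesday of each month.
3rd Wednesday of February 2012: 2012-02-15.
March 2012 — 3rd Wednesday is 2012-03-21.
3rd Wednesday of April 2012: 2012-04-18.
3rd Wednesday of May 2012: 2012-05-16.
3rd Wednesday of June 2012: 2012-06-20.
July 2012 — 3rd Wednesday is 2012-07-18.
August 2012 — 3rd Wednesday is 2012-08-15.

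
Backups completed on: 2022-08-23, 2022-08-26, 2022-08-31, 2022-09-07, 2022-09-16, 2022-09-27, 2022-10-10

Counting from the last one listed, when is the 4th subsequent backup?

2022-12-21

The spacing grows by 2 each time: 3, 5, 7, 9, 11, 13 days.
Next gap: 15 days. 2022-10-10 + 15 days = 2022-10-25.
Next gap: 17 days. 2022-10-25 + 17 days = 2022-11-11.
Next gap: 19 days. 2022-11-11 + 19 days = 2022-11-30.
Next gap: 21 days. 2022-11-30 + 21 days = 2022-12-21.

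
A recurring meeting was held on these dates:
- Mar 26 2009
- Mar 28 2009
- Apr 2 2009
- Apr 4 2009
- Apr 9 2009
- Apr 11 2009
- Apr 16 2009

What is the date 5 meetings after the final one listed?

Gaps: 2, 5, 2, 5, 2, 5 days — not constant, but cyclic with period 2.
The events fall on every Thursday and Saturday.
Next Saturday: Apr 18 2009.
The following Thursday is Apr 23 2009.
Next Saturday: Apr 25 2009.
The following Thursday is Apr 30 2009.
The following Saturday is May 2 2009.

May 2 2009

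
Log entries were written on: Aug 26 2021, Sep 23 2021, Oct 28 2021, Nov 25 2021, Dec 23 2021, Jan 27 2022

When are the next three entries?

Feb 24 2022, Mar 24 2022, Apr 28 2022

Gaps: 28, 35, 28, 28, 35 days — a mix of 28 and 35. Every date is a Thursday.
Each is the 4th Thursday of its month.
February 2022 — 4th Thursday is Feb 24 2022.
4th Thursday of March 2022: Mar 24 2022.
April 2022 — 4th Thursday is Apr 28 2022.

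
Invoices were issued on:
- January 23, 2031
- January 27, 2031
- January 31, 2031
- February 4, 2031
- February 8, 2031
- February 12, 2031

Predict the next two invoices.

The spacing is 4, 4, 4, 4, 4 days — always 4 days.
February 12, 2031 + 4 days = February 16, 2031.
February 16, 2031 + 4 days = February 20, 2031.

February 16, 2031; February 20, 2031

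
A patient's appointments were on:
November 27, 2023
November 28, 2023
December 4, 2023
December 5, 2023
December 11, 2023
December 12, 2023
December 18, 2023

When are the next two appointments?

December 19, 2023; December 25, 2023

Gaps: 1, 6, 1, 6, 1, 6 days — not constant, but cyclic with period 2.
The events fall on every Monday and Tuesday.
Next Tuesday: December 19, 2023.
Next Monday: December 25, 2023.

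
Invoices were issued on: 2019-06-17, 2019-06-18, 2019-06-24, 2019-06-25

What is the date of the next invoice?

Gaps: 1, 6, 1 days — not constant, but cyclic with period 2.
The events fall on every Monday and Tuesday.
The following Monday is 2019-07-01.

2019-07-01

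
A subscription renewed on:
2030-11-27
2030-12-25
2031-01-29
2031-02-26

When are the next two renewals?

All Wednesdays; the gaps (28, 35, 28) vary with month length.
This is the last Wednesday of each month.
March 2031 ends with Wednesday 2031-03-26.
Last Wednesday of April 2031: 2031-04-30.

2031-03-26, 2031-04-30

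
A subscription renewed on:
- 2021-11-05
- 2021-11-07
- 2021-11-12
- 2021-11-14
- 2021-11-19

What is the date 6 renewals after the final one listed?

Every event lands on a Friday or Sunday (gaps cycle 2, 5, 2, 5).
So the schedule is: every Friday and Sunday.
The following Sunday is 2021-11-21.
Next Friday: 2021-11-26.
Next Sunday: 2021-11-28.
Next Friday: 2021-12-03.
The following Sunday is 2021-12-05.
The following Friday is 2021-12-10.

2021-12-10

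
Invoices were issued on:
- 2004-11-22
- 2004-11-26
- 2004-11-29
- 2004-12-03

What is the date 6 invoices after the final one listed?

The gap pattern 4, 3, 4 repeats every 2 events.
These are the Mondays and Fridays of each week.
The following Monday is 2004-12-06.
Next Friday: 2004-12-10.
The following Monday is 2004-12-13.
The following Friday is 2004-12-17.
Next Monday: 2004-12-20.
Next Friday: 2004-12-24.

2004-12-24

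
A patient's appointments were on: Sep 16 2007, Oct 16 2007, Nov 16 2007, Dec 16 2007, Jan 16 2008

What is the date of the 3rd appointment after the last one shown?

Each date is the 16th; the gaps (30, 31, 30, 31) track the month lengths.
The rule is the 16th of each month.
Next: February 2008 → Feb 16 2008.
March 2008: Mar 16 2008.
April 2008: Apr 16 2008.

Apr 16 2008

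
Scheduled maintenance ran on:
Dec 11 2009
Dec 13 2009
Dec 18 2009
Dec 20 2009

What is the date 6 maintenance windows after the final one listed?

Jan 10 2010

Gaps: 2, 5, 2 days — not constant, but cyclic with period 2.
The events fall on every Friday and Sunday.
Next Friday: Dec 25 2009.
Next Sunday: Dec 27 2009.
The following Friday is Jan 1 2010.
The following Sunday is Jan 3 2010.
The following Friday is Jan 8 2010.
Next Sunday: Jan 10 2010.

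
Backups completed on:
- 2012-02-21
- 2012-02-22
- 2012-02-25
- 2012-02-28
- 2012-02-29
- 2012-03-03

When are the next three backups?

2012-03-06, 2012-03-07, 2012-03-10

Gaps: 1, 3, 3, 1, 3 days — not constant, but cyclic with period 3.
The events fall on every Tuesday, Wednesday and Saturday.
Next Tuesday: 2012-03-06.
Next Wednesday: 2012-03-07.
Next Saturday: 2012-03-10.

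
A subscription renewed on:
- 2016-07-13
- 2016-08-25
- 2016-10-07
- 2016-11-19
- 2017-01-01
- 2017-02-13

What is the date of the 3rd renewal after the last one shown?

2017-06-22

The spacing is 43, 43, 43, 43, 43 days — always 43 days.
2017-02-13 + 43 days = 2017-03-28.
2017-03-28 + 43 days = 2017-05-10.
2017-05-10 + 43 days = 2017-06-22.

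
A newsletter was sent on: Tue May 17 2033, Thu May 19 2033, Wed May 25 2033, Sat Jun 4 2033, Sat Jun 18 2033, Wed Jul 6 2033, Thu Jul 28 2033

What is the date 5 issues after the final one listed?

Sat Jan 14 2034

Gaps: 2, 6, 10, 14, 18, 22 days — each gap is 4 larger than the previous one.
Next gap: 26 days. Thu Jul 28 2033 + 26 days = Tue Aug 23 2033.
Next gap: 30 days. Tue Aug 23 2033 + 30 days = Thu Sep 22 2033.
Next gap: 34 days. Thu Sep 22 2033 + 34 days = Wed Oct 26 2033.
Next gap: 38 days. Wed Oct 26 2033 + 38 days = Sat Dec 3 2033.
Next gap: 42 days. Sat Dec 3 2033 + 42 days = Sat Jan 14 2034.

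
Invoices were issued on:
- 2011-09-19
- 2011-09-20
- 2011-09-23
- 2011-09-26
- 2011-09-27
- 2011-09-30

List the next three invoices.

2011-10-03, 2011-10-04, 2011-10-07

Gaps: 1, 3, 3, 1, 3 days — not constant, but cyclic with period 3.
The events fall on every Monday, Tuesday and Friday.
Next Monday: 2011-10-03.
Next Tuesday: 2011-10-04.
The following Friday is 2011-10-07.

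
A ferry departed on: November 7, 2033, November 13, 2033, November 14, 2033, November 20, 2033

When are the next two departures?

Gaps: 6, 1, 6 days — not constant, but cyclic with period 2.
The events fall on every Monday and Sunday.
Next Monday: November 21, 2033.
Next Sunday: November 27, 2033.

November 21, 2033; November 27, 2033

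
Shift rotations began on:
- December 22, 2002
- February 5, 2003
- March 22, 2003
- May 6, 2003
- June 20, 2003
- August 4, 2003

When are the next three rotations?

September 18, 2003; November 2, 2003; December 17, 2003

The spacing is 45, 45, 45, 45, 45 days — always 45 days.
August 4, 2003 + 45 days = September 18, 2003.
September 18, 2003 + 45 days = November 2, 2003.
November 2, 2003 + 45 days = December 17, 2003.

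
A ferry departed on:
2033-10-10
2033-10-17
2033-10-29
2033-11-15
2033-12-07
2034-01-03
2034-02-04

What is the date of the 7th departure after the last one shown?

Gaps: 7, 12, 17, 22, 27, 32 days — each gap is 5 larger than the previous one.
Next gap: 37 days. 2034-02-04 + 37 days = 2034-03-13.
Next gap: 42 days. 2034-03-13 + 42 days = 2034-04-24.
Next gap: 47 days. 2034-04-24 + 47 days = 2034-06-10.
Next gap: 52 days. 2034-06-10 + 52 days = 2034-08-01.
Next gap: 57 days. 2034-08-01 + 57 days = 2034-09-27.
Next gap: 62 days. 2034-09-27 + 62 days = 2034-11-28.
Next gap: 67 days. 2034-11-28 + 67 days = 2035-02-03.

2035-02-03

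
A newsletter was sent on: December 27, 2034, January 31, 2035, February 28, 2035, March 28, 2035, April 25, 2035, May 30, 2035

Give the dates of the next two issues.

Every date is a Wednesday; gaps 35, 28, 28, 28, 35 days.
Each is the last Wednesday of its month (at least one falls on the 29th or later, ruling out '4th Wednesday').
Last Wednesday of June 2035: June 27, 2035.
July 2035 ends with Wednesday July 25, 2035.

June 27, 2035; July 25, 2035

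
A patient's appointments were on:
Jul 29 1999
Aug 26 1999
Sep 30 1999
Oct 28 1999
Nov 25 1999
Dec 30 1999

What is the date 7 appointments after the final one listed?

Jul 27 2000

All Thursdays; the gaps (28, 35, 28, 28, 35) vary with month length.
This is the last Thursday of each month.
Last Thursday of January 2000: Jan 27 2000.
February 2000 ends with Thursday Feb 24 2000.
March 2000 ends with Thursday Mar 30 2000.
Last Thursday of April 2000: Apr 27 2000.
Last Thursday of May 2000: May 25 2000.
June 2000 ends with Thursday Jun 29 2000.
July 2000 ends with Thursday Jul 27 2000.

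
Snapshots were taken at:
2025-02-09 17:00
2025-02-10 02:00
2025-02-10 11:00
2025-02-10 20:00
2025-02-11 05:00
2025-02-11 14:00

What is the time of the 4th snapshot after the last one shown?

2025-02-13 02:00

Gaps: 9, 9, 9, 9, 9 hours — each event is 9 hours after the previous one.
2025-02-11 14:00 + 9 h = 2025-02-11 23:00.
2025-02-11 23:00 + 9 h = 2025-02-12 08:00.
2025-02-12 08:00 + 9 h = 2025-02-12 17:00.
2025-02-12 17:00 + 9 h = 2025-02-13 02:00.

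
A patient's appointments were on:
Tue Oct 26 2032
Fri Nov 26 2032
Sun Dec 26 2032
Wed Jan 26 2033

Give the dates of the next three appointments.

Each date is the 26th; the gaps (31, 30, 31) track the month lengths.
The rule is the 26th of each month.
February 2033: Sat Feb 26 2033.
Next: March 2033 → Sat Mar 26 2033.
April 2033: Tue Apr 26 2033.

Sat Feb 26 2033, Sat Mar 26 2033, Tue Apr 26 2033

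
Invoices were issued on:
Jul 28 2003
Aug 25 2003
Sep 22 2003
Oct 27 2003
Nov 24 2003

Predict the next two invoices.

Dec 22 2003, Jan 26 2004

These are Mondays at 28- or 35-day spacing (28, 28, 35, 28).
The pattern: 4th Monday of the month.
December 2003 — 4th Monday is Dec 22 2003.
January 2004 — 4th Monday is Jan 26 2004.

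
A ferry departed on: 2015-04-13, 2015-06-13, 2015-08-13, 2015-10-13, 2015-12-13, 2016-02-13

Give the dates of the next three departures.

2016-04-13, 2016-06-13, 2016-08-13

Gaps: 61, 61, 61, 61, 62 days — not constant. Every event is on the 13th of the month.
Pattern: the 13th of every 2 months.
April 2016: 2016-04-13.
Next: June 2016 → 2016-06-13.
Next: August 2016 → 2016-08-13.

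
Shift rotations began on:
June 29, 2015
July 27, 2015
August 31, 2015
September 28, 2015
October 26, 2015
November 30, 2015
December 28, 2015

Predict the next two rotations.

Every date is a Monday; gaps 28, 35, 28, 28, 35, 28 days.
Each is the last Monday of its month (at least one falls on the 29th or later, ruling out '4th Monday').
January 2016 ends with Monday January 25, 2016.
February 2016 ends with Monday February 29, 2016.

January 25, 2016; February 29, 2016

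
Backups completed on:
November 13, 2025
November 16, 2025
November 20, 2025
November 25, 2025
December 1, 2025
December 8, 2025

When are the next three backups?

Intervals are 3, 4, 5, 6, 7 days — an arithmetic progression with common difference 1.
Next gap: 8 days. December 8, 2025 + 8 days = December 16, 2025.
Next gap: 9 days. December 16, 2025 + 9 days = December 25, 2025.
Next gap: 10 days. December 25, 2025 + 10 days = January 4, 2026.

December 16, 2025; December 25, 2025; January 4, 2026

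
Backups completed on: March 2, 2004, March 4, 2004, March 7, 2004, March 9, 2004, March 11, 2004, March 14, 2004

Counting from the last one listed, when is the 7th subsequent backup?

The gap pattern 2, 3, 2, 2, 3 repeats every 3 events.
These are the Tuesdays, Thursdays and Sundays of each week.
The following Tuesday is March 16, 2004.
Next Thursday: March 18, 2004.
The following Sunday is March 21, 2004.
Next Tuesday: March 23, 2004.
The following Thursday is March 25, 2004.
Next Sunday: March 28, 2004.
The following Tuesday is March 30, 2004.

March 30, 2004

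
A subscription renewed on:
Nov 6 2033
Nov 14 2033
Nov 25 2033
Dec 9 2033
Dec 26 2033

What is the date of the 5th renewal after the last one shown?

Intervals are 8, 11, 14, 17 days — an arithmetic progression with common difference 3.
Next gap: 20 days. Dec 26 2033 + 20 days = Jan 15 2034.
Next gap: 23 days. Jan 15 2034 + 23 days = Feb 7 2034.
Next gap: 26 days. Feb 7 2034 + 26 days = Mar 5 2034.
Next gap: 29 days. Mar 5 2034 + 29 days = Apr 3 2034.
Next gap: 32 days. Apr 3 2034 + 32 days = May 5 2034.

May 5 2034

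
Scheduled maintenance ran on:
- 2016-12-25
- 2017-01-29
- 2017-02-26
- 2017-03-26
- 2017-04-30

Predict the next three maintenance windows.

These are Sundays with 35, 28, 28, 35-day gaps.
Each is the final Sunday of its month — 2017-01-29 is past the 28th, so '4th Sunday' doesn't fit.
May 2017 ends with Sunday 2017-05-28.
June 2017 ends with Sunday 2017-06-25.
Last Sunday of July 2017: 2017-07-30.

2017-05-28, 2017-06-25, 2017-07-30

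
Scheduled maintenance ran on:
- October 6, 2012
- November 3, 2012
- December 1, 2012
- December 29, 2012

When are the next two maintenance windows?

January 26, 2013; February 23, 2013

Gaps between consecutive events: 28, 28, 28 days — a constant 28-day interval.
December 29, 2012 + 28 days = January 26, 2013.
January 26, 2013 + 28 days = February 23, 2013.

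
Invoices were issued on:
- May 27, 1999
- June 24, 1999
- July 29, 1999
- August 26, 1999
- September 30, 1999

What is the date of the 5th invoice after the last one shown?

February 24, 2000

Every date is a Thursday; gaps 28, 35, 28, 35 days.
Each is the last Thursday of its month (at least one falls on the 29th or later, ruling out '4th Thursday').
October 1999 ends with Thursday October 28, 1999.
November 1999 ends with Thursday November 25, 1999.
December 1999 ends with Thursday December 30, 1999.
Last Thursday of January 2000: January 27, 2000.
Last Thursday of February 2000: February 24, 2000.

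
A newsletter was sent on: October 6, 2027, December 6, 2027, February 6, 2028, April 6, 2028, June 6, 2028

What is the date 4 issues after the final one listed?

February 6, 2029

Each date is the 6th; the gaps (61, 62, 60, 61) track the month lengths.
The rule is the 6th of every 2 months.
Next: August 2028 → August 6, 2028.
October 2028: October 6, 2028.
December 2028: December 6, 2028.
February 2029: February 6, 2029.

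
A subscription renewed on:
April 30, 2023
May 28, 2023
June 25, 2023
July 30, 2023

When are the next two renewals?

Every date is a Sunday; gaps 28, 28, 35 days.
Each is the last Sunday of its month (at least one falls on the 29th or later, ruling out '4th Sunday').
August 2023 ends with Sunday August 27, 2023.
Last Sunday of September 2023: September 24, 2023.

August 27, 2023; September 24, 2023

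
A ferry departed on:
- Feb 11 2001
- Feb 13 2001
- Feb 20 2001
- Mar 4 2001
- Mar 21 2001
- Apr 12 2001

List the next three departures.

Intervals are 2, 7, 12, 17, 22 days — an arithmetic progression with common difference 5.
Next gap: 27 days. Apr 12 2001 + 27 days = May 9 2001.
Next gap: 32 days. May 9 2001 + 32 days = Jun 10 2001.
Next gap: 37 days. Jun 10 2001 + 37 days = Jul 17 2001.

May 9 2001, Jun 10 2001, Jul 17 2001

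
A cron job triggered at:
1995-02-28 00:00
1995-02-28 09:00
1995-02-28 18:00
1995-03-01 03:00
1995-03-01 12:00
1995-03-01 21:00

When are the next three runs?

The interval is a steady 9 hours (9, 9, 9, 9, 9).
1995-03-01 21:00 + 9 h = 1995-03-02 06:00.
1995-03-02 06:00 + 9 h = 1995-03-02 15:00.
1995-03-02 15:00 + 9 h = 1995-03-03 00:00.

1995-03-02 06:00, 1995-03-02 15:00, 1995-03-03 00:00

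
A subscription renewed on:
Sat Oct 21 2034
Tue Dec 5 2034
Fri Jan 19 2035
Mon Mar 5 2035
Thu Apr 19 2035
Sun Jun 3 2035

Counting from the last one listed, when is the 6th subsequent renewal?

The spacing is 45, 45, 45, 45, 45 days — always 45 days.
Sun Jun 3 2035 + 45 days = Wed Jul 18 2035.
Wed Jul 18 2035 + 45 days = Sat Sep 1 2035.
Sat Sep 1 2035 + 45 days = Tue Oct 16 2035.
Tue Oct 16 2035 + 45 days = Fri Nov 30 2035.
Fri Nov 30 2035 + 45 days = Mon Jan 14 2036.
Mon Jan 14 2036 + 45 days = Thu Feb 28 2036.

Thu Feb 28 2036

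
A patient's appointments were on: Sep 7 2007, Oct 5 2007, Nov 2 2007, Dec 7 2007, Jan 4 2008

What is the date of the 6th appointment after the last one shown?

Jul 4 2008

All dates are Fridays, 28, 28, 35, 28 days apart.
Specifically, the 1st Friday of each month.
February 2008 — 1st Friday is Feb 1 2008.
1st Friday of March 2008: Mar 7 2008.
April 2008 — 1st Friday is Apr 4 2008.
1st Friday of May 2008: May 2 2008.
1st Friday of June 2008: Jun 6 2008.
July 2008 — 1st Friday is Jul 4 2008.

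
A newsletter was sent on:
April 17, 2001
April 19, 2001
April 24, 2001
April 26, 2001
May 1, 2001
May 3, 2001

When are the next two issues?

May 8, 2001; May 10, 2001

The gap pattern 2, 5, 2, 5, 2 repeats every 2 events.
These are the Tuesdays and Thursdays of each week.
Next Tuesday: May 8, 2001.
The following Thursday is May 10, 2001.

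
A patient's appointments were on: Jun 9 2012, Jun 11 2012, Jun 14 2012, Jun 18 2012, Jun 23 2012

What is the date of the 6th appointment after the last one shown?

The spacing grows by 1 each time: 2, 3, 4, 5 days.
Next gap: 6 days. Jun 23 2012 + 6 days = Jun 29 2012.
Next gap: 7 days. Jun 29 2012 + 7 days = Jul 6 2012.
Next gap: 8 days. Jul 6 2012 + 8 days = Jul 14 2012.
Next gap: 9 days. Jul 14 2012 + 9 days = Jul 23 2012.
Next gap: 10 days. Jul 23 2012 + 10 days = Aug 2 2012.
Next gap: 11 days. Aug 2 2012 + 11 days = Aug 13 2012.

Aug 13 2012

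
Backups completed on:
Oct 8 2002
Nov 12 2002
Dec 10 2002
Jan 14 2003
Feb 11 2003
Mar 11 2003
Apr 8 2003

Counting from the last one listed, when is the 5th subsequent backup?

Gaps: 35, 28, 35, 28, 28, 28 days — a mix of 28 and 35. Every date is a Tuesday.
Each is the 2nd Tuesday of its month.
2nd Tuesday of May 2003: May 13 2003.
June 2003 — 2nd Tuesday is Jun 10 2003.
2nd Tuesday of July 2003: Jul 8 2003.
2nd Tuesday of August 2003: Aug 12 2003.
2nd Tuesday of September 2003: Sep 9 2003.

Sep 9 2003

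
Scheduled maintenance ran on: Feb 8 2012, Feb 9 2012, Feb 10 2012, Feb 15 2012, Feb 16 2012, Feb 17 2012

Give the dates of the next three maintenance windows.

The gap pattern 1, 1, 5, 1, 1 repeats every 3 events.
These are the Wednesdays, Thursdays and Fridays of each week.
The following Wednesday is Feb 22 2012.
Next Thursday: Feb 23 2012.
The following Friday is Feb 24 2012.

Feb 22 2012, Feb 23 2012, Feb 24 2012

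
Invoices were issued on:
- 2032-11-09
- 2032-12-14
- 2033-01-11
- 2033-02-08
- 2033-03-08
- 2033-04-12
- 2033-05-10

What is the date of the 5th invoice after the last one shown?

These are Tuesdays at 28- or 35-day spacing (35, 28, 28, 28, 35, 28).
The pattern: 2nd Tuesday of the month.
June 2033 — 2nd Tuesday is 2033-06-14.
July 2033 — 2nd Tuesday is 2033-07-12.
August 2033 — 2nd Tuesday is 2033-08-09.
2nd Tuesday of September 2033: 2033-09-13.
October 2033 — 2nd Tuesday is 2033-10-11.

2033-10-11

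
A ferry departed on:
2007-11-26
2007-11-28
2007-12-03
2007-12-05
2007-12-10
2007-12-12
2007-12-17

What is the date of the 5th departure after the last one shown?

Gaps: 2, 5, 2, 5, 2, 5 days — not constant, but cyclic with period 2.
The events fall on every Monday and Wednesday.
The following Wednesday is 2007-12-19.
The following Monday is 2007-12-24.
The following Wednesday is 2007-12-26.
The following Monday is 2007-12-31.
The following Wednesday is 2008-01-02.

2008-01-02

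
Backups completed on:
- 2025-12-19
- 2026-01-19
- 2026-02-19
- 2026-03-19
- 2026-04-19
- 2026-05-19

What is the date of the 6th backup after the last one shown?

2026-11-19

Each date is the 19th; the gaps (31, 31, 28, 31, 30) track the month lengths.
The rule is the 19th of each month.
Next: June 2026 → 2026-06-19.
Next: July 2026 → 2026-07-19.
Next: August 2026 → 2026-08-19.
Next: September 2026 → 2026-09-19.
October 2026: 2026-10-19.
November 2026: 2026-11-19.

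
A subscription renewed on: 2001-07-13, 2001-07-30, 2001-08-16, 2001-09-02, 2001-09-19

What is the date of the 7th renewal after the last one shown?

2002-01-16

Every event comes 17 days after the last (17, 17, 17, 17).
2001-09-19 + 17 days = 2001-10-06.
2001-10-06 + 17 days = 2001-10-23.
2001-10-23 + 17 days = 2001-11-09.
2001-11-09 + 17 days = 2001-11-26.
2001-11-26 + 17 days = 2001-12-13.
2001-12-13 + 17 days = 2001-12-30.
2001-12-30 + 17 days = 2002-01-16.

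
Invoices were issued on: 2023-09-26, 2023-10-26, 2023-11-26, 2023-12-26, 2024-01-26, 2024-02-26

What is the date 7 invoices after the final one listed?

2024-09-26

The day-of-month is always 26 (30, 31, 30, 31, 31 days between events).
So this recurs on the 26th of each month.
Next: March 2024 → 2024-03-26.
Next: April 2024 → 2024-04-26.
Next: May 2024 → 2024-05-26.
Next: June 2024 → 2024-06-26.
July 2024: 2024-07-26.
August 2024: 2024-08-26.
September 2024: 2024-09-26.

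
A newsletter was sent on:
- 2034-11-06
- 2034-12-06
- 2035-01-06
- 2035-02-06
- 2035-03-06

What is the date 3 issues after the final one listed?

Gaps: 30, 31, 31, 28 days — not constant. Every event is on the 6th of the month.
Pattern: the 6th of each month.
April 2035: 2035-04-06.
May 2035: 2035-05-06.
Next: June 2035 → 2035-06-06.

2035-06-06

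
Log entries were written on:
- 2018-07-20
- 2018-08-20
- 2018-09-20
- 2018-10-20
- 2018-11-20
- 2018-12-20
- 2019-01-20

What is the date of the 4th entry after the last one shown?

2019-05-20

The day-of-month is always 20 (31, 31, 30, 31, 30, 31 days between events).
So this recurs on the 20th of each month.
Next: February 2019 → 2019-02-20.
Next: March 2019 → 2019-03-20.
April 2019: 2019-04-20.
Next: May 2019 → 2019-05-20.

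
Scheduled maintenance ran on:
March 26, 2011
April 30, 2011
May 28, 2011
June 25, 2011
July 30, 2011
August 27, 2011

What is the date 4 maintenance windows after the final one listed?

All Saturdays; the gaps (35, 28, 28, 35, 28) vary with month length.
This is the last Saturday of each month.
September 2011 ends with Saturday September 24, 2011.
Last Saturday of October 2011: October 29, 2011.
Last Saturday of November 2011: November 26, 2011.
Last Saturday of December 2011: December 31, 2011.

December 31, 2011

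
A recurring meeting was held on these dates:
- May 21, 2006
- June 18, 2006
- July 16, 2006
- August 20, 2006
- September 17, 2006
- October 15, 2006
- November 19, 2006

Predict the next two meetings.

These are Sundays at 28- or 35-day spacing (28, 28, 35, 28, 28, 35).
The pattern: 3rd Sunday of the month.
December 2006 — 3rd Sunday is December 17, 2006.
3rd Sunday of January 2007: January 21, 2007.

December 17, 2006; January 21, 2007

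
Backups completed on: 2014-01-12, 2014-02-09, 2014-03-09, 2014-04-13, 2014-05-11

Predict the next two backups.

These are Sundays at 28- or 35-day spacing (28, 28, 35, 28).
The pattern: 2nd Sunday of the month.
2nd Sunday of June 2014: 2014-06-08.
July 2014 — 2nd Sunday is 2014-07-13.

2014-06-08, 2014-07-13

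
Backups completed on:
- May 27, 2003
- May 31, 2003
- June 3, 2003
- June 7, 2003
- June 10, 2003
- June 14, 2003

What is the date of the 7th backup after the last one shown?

Every event lands on a Tuesday or Saturday (gaps cycle 4, 3, 4, 3, 4).
So the schedule is: every Tuesday and Saturday.
The following Tuesday is June 17, 2003.
Next Saturday: June 21, 2003.
Next Tuesday: June 24, 2003.
Next Saturday: June 28, 2003.
Next Tuesday: July 1, 2003.
Next Saturday: July 5, 2003.
The following Tuesday is July 8, 2003.

July 8, 2003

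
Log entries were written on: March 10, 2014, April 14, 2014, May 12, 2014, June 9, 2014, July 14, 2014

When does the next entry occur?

All dates are Mondays, 35, 28, 28, 35 days apart.
Specifically, the 2nd Monday of each month.
2nd Monday of August 2014: August 11, 2014.

August 11, 2014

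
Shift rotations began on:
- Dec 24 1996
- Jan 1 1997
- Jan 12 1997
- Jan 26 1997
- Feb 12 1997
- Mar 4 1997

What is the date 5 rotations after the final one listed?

Jul 27 1997

The spacing grows by 3 each time: 8, 11, 14, 17, 20 days.
Next gap: 23 days. Mar 4 1997 + 23 days = Mar 27 1997.
Next gap: 26 days. Mar 27 1997 + 26 days = Apr 22 1997.
Next gap: 29 days. Apr 22 1997 + 29 days = May 21 1997.
Next gap: 32 days. May 21 1997 + 32 days = Jun 22 1997.
Next gap: 35 days. Jun 22 1997 + 35 days = Jul 27 1997.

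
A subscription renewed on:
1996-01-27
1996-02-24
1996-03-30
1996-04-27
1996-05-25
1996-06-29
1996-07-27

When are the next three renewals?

1996-08-31, 1996-09-28, 1996-10-26

These are Saturdays with 28, 35, 28, 28, 35, 28-day gaps.
Each is the final Saturday of its month — 1996-03-30 is past the 28th, so '4th Saturday' doesn't fit.
Last Saturday of August 1996: 1996-08-31.
September 1996 ends with Saturday 1996-09-28.
Last Saturday of October 1996: 1996-10-26.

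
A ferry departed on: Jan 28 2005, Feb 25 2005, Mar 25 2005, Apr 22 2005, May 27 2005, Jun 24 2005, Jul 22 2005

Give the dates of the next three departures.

Aug 26 2005, Sep 23 2005, Oct 28 2005

Gaps: 28, 28, 28, 35, 28, 28 days — a mix of 28 and 35. Every date is a Friday.
Each is the 4th Friday of its month.
4th Friday of August 2005: Aug 26 2005.
4th Friday of September 2005: Sep 23 2005.
4th Friday of October 2005: Oct 28 2005.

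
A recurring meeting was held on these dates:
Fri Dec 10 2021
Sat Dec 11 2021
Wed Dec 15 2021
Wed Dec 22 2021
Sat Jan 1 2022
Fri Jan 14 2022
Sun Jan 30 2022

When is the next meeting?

Fri Feb 18 2022

Gaps: 1, 4, 7, 10, 13, 16 days — each gap is 3 larger than the previous one.
Next gap: 19 days. Sun Jan 30 2022 + 19 days = Fri Feb 18 2022.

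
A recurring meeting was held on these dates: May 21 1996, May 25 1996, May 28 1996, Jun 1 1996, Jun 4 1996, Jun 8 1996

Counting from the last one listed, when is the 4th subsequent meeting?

Gaps: 4, 3, 4, 3, 4 days — not constant, but cyclic with period 2.
The events fall on every Tuesday and Saturday.
Next Tuesday: Jun 11 1996.
The following Saturday is Jun 15 1996.
The following Tuesday is Jun 18 1996.
The following Saturday is Jun 22 1996.

Jun 22 1996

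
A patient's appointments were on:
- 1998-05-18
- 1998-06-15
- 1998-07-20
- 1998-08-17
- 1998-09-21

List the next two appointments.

1998-10-19, 1998-11-16

Gaps: 28, 35, 28, 35 days — a mix of 28 and 35. Every date is a Monday.
Each is the 3rd Monday of its month.
3rd Monday of October 1998: 1998-10-19.
3rd Monday of November 1998: 1998-11-16.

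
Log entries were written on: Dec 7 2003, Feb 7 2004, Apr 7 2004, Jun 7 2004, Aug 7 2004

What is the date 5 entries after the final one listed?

Jun 7 2005

The day-of-month is always 7 (62, 60, 61, 61 days between events).
So this recurs on the 7th of every 2 months.
Next: October 2004 → Oct 7 2004.
Next: December 2004 → Dec 7 2004.
February 2005: Feb 7 2005.
April 2005: Apr 7 2005.
June 2005: Jun 7 2005.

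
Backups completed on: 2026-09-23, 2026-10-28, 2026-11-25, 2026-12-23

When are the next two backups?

Gaps: 35, 28, 28 days — a mix of 28 and 35. Every date is a Wednesday.
Each is the 4th Wednesday of its month.
January 2027 — 4th Wednesday is 2027-01-27.
4th Wednesday of February 2027: 2027-02-24.

2027-01-27, 2027-02-24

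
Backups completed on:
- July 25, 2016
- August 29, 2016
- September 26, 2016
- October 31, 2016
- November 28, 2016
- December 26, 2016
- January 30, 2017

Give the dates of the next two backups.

February 27, 2017; March 27, 2017

These are Mondays with 35, 28, 35, 28, 28, 35-day gaps.
Each is the final Monday of its month — August 29, 2016 is past the 28th, so '4th Monday' doesn't fit.
Last Monday of February 2017: February 27, 2017.
March 2017 ends with Monday March 27, 2017.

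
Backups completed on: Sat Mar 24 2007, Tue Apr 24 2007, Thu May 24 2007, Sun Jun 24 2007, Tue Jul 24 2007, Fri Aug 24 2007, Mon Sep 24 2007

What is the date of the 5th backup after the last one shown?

Sun Feb 24 2008

Each date is the 24th; the gaps (31, 30, 31, 30, 31, 31) track the month lengths.
The rule is the 24th of each month.
October 2007: Wed Oct 24 2007.
November 2007: Sat Nov 24 2007.
December 2007: Mon Dec 24 2007.
Next: January 2008 → Thu Jan 24 2008.
February 2008: Sun Feb 24 2008.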